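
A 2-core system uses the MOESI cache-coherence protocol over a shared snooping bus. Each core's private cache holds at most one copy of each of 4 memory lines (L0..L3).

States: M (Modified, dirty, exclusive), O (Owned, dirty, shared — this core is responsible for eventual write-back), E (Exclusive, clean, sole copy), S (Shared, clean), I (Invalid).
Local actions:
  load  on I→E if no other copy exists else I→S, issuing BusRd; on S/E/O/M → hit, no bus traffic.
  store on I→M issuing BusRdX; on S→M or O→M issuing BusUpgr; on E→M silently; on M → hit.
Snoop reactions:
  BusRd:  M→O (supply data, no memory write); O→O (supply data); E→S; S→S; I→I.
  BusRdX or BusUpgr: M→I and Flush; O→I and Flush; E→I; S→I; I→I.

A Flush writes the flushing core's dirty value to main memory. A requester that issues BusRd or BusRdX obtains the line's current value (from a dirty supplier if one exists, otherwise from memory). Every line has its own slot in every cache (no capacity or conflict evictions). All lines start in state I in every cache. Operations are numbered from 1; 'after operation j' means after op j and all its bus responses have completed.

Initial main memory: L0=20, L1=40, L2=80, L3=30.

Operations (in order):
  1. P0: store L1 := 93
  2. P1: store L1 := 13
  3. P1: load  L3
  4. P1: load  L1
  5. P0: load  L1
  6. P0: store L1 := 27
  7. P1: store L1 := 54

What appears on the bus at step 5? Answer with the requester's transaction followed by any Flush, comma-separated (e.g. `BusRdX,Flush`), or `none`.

1. P0: store L1 := 93  bus=[BusRdX]  L1: P0=M P1=I  mem[L1]=40
2. P1: store L1 := 13  bus=[BusRdX,Flush]  L1: P0=I P1=M  mem[L1]=93
3. P1: load  L3  bus=[BusRd]  L3: P0=I P1=E  mem[L3]=30
4. P1: load  L1  bus=[-]  L1: P0=I P1=M  mem[L1]=93
5. P0: load  L1  bus=[BusRd]  L1: P0=S P1=O  mem[L1]=93
6. P0: store L1 := 27  bus=[BusUpgr,Flush]  L1: P0=M P1=I  mem[L1]=13
7. P1: store L1 := 54  bus=[BusRdX,Flush]  L1: P0=I P1=M  mem[L1]=27

bus = BusRd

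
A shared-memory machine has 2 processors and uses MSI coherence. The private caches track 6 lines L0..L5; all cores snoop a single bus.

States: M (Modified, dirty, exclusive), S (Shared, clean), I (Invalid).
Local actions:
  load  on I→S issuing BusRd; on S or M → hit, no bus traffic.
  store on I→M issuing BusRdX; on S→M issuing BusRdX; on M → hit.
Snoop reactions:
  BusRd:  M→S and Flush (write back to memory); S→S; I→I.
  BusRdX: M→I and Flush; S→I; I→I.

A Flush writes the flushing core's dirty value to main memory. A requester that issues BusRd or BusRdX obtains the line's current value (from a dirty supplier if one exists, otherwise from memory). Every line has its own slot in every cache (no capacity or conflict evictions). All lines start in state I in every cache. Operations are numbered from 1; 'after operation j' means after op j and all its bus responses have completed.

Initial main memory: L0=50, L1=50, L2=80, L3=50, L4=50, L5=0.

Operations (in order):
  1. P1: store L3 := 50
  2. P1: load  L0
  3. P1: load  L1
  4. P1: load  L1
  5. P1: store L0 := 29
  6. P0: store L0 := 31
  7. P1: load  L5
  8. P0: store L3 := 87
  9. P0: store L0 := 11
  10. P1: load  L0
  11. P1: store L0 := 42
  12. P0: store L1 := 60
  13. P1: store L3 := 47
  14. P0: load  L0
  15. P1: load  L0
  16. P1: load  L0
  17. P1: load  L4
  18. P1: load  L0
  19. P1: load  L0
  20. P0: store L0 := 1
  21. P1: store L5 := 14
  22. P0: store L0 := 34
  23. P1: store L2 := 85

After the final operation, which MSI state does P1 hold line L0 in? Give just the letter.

state = I

1. P1: store L3 := 50  bus=[BusRdX]  L3: P0=I P1=M  mem[L3]=50
2. P1: load  L0  bus=[BusRd]  L0: P0=I P1=S  mem[L0]=50
3. P1: load  L1  bus=[BusRd]  L1: P0=I P1=S  mem[L1]=50
4. P1: load  L1  bus=[-]  L1: P0=I P1=S  mem[L1]=50
5. P1: store L0 := 29  bus=[BusRdX]  L0: P0=I P1=M  mem[L0]=50
6. P0: store L0 := 31  bus=[BusRdX,Flush]  L0: P0=M P1=I  mem[L0]=29
7. P1: load  L5  bus=[BusRd]  L5: P0=I P1=S  mem[L5]=0
8. P0: store L3 := 87  bus=[BusRdX,Flush]  L3: P0=M P1=I  mem[L3]=50
9. P0: store L0 := 11  bus=[-]  L0: P0=M P1=I  mem[L0]=29
10. P1: load  L0  bus=[BusRd,Flush]  L0: P0=S P1=S  mem[L0]=11
11. P1: store L0 := 42  bus=[BusRdX]  L0: P0=I P1=M  mem[L0]=11
12. P0: store L1 := 60  bus=[BusRdX]  L1: P0=M P1=I  mem[L1]=50
13. P1: store L3 := 47  bus=[BusRdX,Flush]  L3: P0=I P1=M  mem[L3]=87
14. P0: load  L0  bus=[BusRd,Flush]  L0: P0=S P1=S  mem[L0]=42
15. P1: load  L0  bus=[-]  L0: P0=S P1=S  mem[L0]=42
16. P1: load  L0  bus=[-]  L0: P0=S P1=S  mem[L0]=42
17. P1: load  L4  bus=[BusRd]  L4: P0=I P1=S  mem[L4]=50
18. P1: load  L0  bus=[-]  L0: P0=S P1=S  mem[L0]=42
19. P1: load  L0  bus=[-]  L0: P0=S P1=S  mem[L0]=42
20. P0: store L0 := 1  bus=[BusRdX]  L0: P0=M P1=I  mem[L0]=42
21. P1: store L5 := 14  bus=[BusRdX]  L5: P0=I P1=M  mem[L5]=0
22. P0: store L0 := 34  bus=[-]  L0: P0=M P1=I  mem[L0]=42
23. P1: store L2 := 85  bus=[BusRdX]  L2: P0=I P1=M  mem[L2]=80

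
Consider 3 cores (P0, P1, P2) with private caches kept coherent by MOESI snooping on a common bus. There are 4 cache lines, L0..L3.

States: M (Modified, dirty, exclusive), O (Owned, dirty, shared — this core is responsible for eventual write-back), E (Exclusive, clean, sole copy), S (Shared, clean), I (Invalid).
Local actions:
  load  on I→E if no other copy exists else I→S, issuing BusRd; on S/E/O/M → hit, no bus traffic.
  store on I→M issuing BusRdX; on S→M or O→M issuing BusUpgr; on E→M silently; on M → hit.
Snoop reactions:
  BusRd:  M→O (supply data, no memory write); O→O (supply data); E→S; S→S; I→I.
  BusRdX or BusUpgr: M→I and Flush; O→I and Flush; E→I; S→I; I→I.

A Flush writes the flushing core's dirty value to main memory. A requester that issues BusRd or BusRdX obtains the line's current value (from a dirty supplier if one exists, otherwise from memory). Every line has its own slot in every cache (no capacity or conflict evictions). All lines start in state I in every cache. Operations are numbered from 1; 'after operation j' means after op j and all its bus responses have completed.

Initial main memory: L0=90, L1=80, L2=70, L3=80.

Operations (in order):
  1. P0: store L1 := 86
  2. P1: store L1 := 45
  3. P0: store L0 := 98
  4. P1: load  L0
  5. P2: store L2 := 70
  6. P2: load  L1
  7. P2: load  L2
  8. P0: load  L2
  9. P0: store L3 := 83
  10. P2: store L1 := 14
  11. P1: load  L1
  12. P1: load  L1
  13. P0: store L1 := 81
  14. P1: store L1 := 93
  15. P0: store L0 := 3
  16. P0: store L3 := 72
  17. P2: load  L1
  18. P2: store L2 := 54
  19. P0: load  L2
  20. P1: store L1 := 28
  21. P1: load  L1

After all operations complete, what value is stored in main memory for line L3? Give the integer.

memory[L3] = 80

1. P0: store L1 := 86  bus=[BusRdX]  L1: P0=M P1=I P2=I  mem[L1]=80
2. P1: store L1 := 45  bus=[BusRdX,Flush]  L1: P0=I P1=M P2=I  mem[L1]=86
3. P0: store L0 := 98  bus=[BusRdX]  L0: P0=M P1=I P2=I  mem[L0]=90
4. P1: load  L0  bus=[BusRd]  L0: P0=O P1=S P2=I  mem[L0]=90
5. P2: store L2 := 70  bus=[BusRdX]  L2: P0=I P1=I P2=M  mem[L2]=70
6. P2: load  L1  bus=[BusRd]  L1: P0=I P1=O P2=S  mem[L1]=86
7. P2: load  L2  bus=[-]  L2: P0=I P1=I P2=M  mem[L2]=70
8. P0: load  L2  bus=[BusRd]  L2: P0=S P1=I P2=O  mem[L2]=70
9. P0: store L3 := 83  bus=[BusRdX]  L3: P0=M P1=I P2=I  mem[L3]=80
10. P2: store L1 := 14  bus=[BusUpgr,Flush]  L1: P0=I P1=I P2=M  mem[L1]=45
11. P1: load  L1  bus=[BusRd]  L1: P0=I P1=S P2=O  mem[L1]=45
12. P1: load  L1  bus=[-]  L1: P0=I P1=S P2=O  mem[L1]=45
13. P0: store L1 := 81  bus=[BusRdX,Flush]  L1: P0=M P1=I P2=I  mem[L1]=14
14. P1: store L1 := 93  bus=[BusRdX,Flush]  L1: P0=I P1=M P2=I  mem[L1]=81
15. P0: store L0 := 3  bus=[BusUpgr]  L0: P0=M P1=I P2=I  mem[L0]=90
16. P0: store L3 := 72  bus=[-]  L3: P0=M P1=I P2=I  mem[L3]=80
17. P2: load  L1  bus=[BusRd]  L1: P0=I P1=O P2=S  mem[L1]=81
18. P2: store L2 := 54  bus=[BusUpgr]  L2: P0=I P1=I P2=M  mem[L2]=70
19. P0: load  L2  bus=[BusRd]  L2: P0=S P1=I P2=O  mem[L2]=70
20. P1: store L1 := 28  bus=[BusUpgr]  L1: P0=I P1=M P2=I  mem[L1]=81
21. P1: load  L1  bus=[-]  L1: P0=I P1=M P2=I  mem[L1]=81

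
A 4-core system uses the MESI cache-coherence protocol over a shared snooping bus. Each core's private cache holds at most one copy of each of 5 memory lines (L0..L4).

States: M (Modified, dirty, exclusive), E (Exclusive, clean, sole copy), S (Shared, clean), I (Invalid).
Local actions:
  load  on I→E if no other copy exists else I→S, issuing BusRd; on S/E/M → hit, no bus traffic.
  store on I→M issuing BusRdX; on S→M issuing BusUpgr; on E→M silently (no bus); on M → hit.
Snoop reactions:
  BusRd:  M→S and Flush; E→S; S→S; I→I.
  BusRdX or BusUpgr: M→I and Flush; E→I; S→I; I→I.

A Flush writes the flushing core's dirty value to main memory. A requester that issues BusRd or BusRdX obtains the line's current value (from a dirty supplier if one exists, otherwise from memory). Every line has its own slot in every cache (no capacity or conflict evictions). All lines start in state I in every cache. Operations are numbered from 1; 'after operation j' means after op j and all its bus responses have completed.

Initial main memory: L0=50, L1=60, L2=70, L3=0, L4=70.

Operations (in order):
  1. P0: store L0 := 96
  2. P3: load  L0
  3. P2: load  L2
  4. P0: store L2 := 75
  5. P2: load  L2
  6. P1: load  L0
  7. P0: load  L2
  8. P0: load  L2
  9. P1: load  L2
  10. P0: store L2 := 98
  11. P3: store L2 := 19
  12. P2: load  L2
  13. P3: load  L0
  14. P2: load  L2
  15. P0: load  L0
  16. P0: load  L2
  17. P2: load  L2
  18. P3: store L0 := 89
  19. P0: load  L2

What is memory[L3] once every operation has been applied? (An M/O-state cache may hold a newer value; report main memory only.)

memory[L3] = 0

[1] P0: store L0 := 96 | P0:M(96), P1:I, P2:I, P3:I | bus: BusRdX
[2] P3: load  L0 | P0:S(96), P1:I, P2:I, P3:S(96) | bus: BusRd,Flush
[3] P2: load  L2 | P0:I, P1:I, P2:E(70), P3:I | bus: BusRd
[4] P0: store L2 := 75 | P0:M(75), P1:I, P2:I, P3:I | bus: BusRdX
[5] P2: load  L2 | P0:S(75), P1:I, P2:S(75), P3:I | bus: BusRd,Flush
[6] P1: load  L0 | P0:S(96), P1:S(96), P2:I, P3:S(96) | bus: BusRd
[7] P0: load  L2 | P0:S(75), P1:I, P2:S(75), P3:I | bus: none
[8] P0: load  L2 | P0:S(75), P1:I, P2:S(75), P3:I | bus: none
[9] P1: load  L2 | P0:S(75), P1:S(75), P2:S(75), P3:I | bus: BusRd
[10] P0: store L2 := 98 | P0:M(98), P1:I, P2:I, P3:I | bus: BusUpgr
[11] P3: store L2 := 19 | P0:I, P1:I, P2:I, P3:M(19) | bus: BusRdX,Flush
[12] P2: load  L2 | P0:I, P1:I, P2:S(19), P3:S(19) | bus: BusRd,Flush
[13] P3: load  L0 | P0:S(96), P1:S(96), P2:I, P3:S(96) | bus: none
[14] P2: load  L2 | P0:I, P1:I, P2:S(19), P3:S(19) | bus: none
[15] P0: load  L0 | P0:S(96), P1:S(96), P2:I, P3:S(96) | bus: none
[16] P0: load  L2 | P0:S(19), P1:I, P2:S(19), P3:S(19) | bus: BusRd
[17] P2: load  L2 | P0:S(19), P1:I, P2:S(19), P3:S(19) | bus: none
[18] P3: store L0 := 89 | P0:I, P1:I, P2:I, P3:M(89) | bus: BusUpgr
[19] P0: load  L2 | P0:S(19), P1:I, P2:S(19), P3:S(19) | bus: none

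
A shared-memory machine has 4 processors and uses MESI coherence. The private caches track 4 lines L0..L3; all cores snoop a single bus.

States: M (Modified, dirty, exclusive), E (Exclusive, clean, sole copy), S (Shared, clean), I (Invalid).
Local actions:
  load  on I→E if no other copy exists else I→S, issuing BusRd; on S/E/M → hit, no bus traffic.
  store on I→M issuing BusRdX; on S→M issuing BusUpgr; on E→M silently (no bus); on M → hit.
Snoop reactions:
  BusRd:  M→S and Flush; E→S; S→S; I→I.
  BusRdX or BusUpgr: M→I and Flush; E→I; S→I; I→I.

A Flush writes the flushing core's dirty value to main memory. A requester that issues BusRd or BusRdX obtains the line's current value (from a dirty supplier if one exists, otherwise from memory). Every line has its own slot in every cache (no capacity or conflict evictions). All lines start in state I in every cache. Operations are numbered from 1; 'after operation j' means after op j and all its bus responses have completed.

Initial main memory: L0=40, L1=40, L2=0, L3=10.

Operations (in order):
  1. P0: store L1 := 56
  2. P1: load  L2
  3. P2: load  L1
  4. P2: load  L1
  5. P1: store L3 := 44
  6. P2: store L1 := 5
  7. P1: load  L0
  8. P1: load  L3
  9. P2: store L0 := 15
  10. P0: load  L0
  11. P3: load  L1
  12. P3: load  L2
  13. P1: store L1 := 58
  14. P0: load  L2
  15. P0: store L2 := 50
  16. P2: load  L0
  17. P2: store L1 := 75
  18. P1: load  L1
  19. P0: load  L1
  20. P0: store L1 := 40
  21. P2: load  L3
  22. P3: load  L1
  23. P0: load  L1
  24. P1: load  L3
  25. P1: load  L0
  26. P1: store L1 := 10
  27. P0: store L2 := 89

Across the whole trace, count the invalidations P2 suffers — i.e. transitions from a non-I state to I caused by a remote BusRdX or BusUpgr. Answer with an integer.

invalidations = 2

  op1 P0: store L1 := 56 → M/I/I/I on L1; bus BusRdX; mem=40
  op2 P1: load  L2 → I/E/I/I on L2; bus BusRd; mem=0
  op3 P2: load  L1 → S/I/S/I on L1; bus BusRd Flush; mem=56
  op4 P2: load  L1 → S/I/S/I on L1; bus (none); mem=56
  op5 P1: store L3 := 44 → I/M/I/I on L3; bus BusRdX; mem=10
  op6 P2: store L1 := 5 → I/I/M/I on L1; bus BusUpgr; mem=56
  op7 P1: load  L0 → I/E/I/I on L0; bus BusRd; mem=40
  op8 P1: load  L3 → I/M/I/I on L3; bus (none); mem=10
  op9 P2: store L0 := 15 → I/I/M/I on L0; bus BusRdX; mem=40
  op10 P0: load  L0 → S/I/S/I on L0; bus BusRd Flush; mem=15
  op11 P3: load  L1 → I/I/S/S on L1; bus BusRd Flush; mem=5
  op12 P3: load  L2 → I/S/I/S on L2; bus BusRd; mem=0
  op13 P1: store L1 := 58 → I/M/I/I on L1; bus BusRdX; mem=5
  op14 P0: load  L2 → S/S/I/S on L2; bus BusRd; mem=0
  op15 P0: store L2 := 50 → M/I/I/I on L2; bus BusUpgr; mem=0
  op16 P2: load  L0 → S/I/S/I on L0; bus (none); mem=15
  op17 P2: store L1 := 75 → I/I/M/I on L1; bus BusRdX Flush; mem=58
  op18 P1: load  L1 → I/S/S/I on L1; bus BusRd Flush; mem=75
  op19 P0: load  L1 → S/S/S/I on L1; bus BusRd; mem=75
  op20 P0: store L1 := 40 → M/I/I/I on L1; bus BusUpgr; mem=75
  op21 P2: load  L3 → I/S/S/I on L3; bus BusRd Flush; mem=44
  op22 P3: load  L1 → S/I/I/S on L1; bus BusRd Flush; mem=40
  op23 P0: load  L1 → S/I/I/S on L1; bus (none); mem=40
  op24 P1: load  L3 → I/S/S/I on L3; bus (none); mem=44
  op25 P1: load  L0 → S/S/S/I on L0; bus BusRd; mem=15
  op26 P1: store L1 := 10 → I/M/I/I on L1; bus BusRdX; mem=40
  op27 P0: store L2 := 89 → M/I/I/I on L2; bus (none); mem=0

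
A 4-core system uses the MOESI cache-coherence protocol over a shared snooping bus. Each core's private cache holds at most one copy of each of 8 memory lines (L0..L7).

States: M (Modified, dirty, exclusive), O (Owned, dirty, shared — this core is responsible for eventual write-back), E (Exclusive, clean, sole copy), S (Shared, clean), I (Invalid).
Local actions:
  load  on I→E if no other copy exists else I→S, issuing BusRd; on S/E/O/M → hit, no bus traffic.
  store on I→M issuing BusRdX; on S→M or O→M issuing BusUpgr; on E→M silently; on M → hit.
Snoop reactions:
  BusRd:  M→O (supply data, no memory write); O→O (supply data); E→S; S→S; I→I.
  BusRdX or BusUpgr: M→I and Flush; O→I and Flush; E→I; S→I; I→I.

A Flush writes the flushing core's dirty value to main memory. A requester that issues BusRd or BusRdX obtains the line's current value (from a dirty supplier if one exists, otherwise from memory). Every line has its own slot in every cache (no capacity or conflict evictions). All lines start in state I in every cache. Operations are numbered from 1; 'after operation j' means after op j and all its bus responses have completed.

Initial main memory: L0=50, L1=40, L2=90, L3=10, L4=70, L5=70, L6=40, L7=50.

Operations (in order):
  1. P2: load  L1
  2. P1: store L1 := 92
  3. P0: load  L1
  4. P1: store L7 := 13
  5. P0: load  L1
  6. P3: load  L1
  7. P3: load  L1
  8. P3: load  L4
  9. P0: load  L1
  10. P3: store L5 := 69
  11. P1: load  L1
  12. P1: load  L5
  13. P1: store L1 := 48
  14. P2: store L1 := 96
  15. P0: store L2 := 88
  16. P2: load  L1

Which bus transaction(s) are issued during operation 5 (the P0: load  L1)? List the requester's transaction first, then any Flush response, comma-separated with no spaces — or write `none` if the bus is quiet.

bus = none

step 1: P2: load  L1  ⟶  IIEI  (L1)  txn=BusRd  M[L1]=40
step 2: P1: store L1 := 92  ⟶  IMII  (L1)  txn=BusRdX  M[L1]=40
step 3: P0: load  L1  ⟶  SOII  (L1)  txn=BusRd  M[L1]=40
step 4: P1: store L7 := 13  ⟶  IMII  (L7)  txn=BusRdX  M[L7]=50
step 5: P0: load  L1  ⟶  SOII  (L1)  txn=∅  M[L1]=40
step 6: P3: load  L1  ⟶  SOIS  (L1)  txn=BusRd  M[L1]=40
step 7: P3: load  L1  ⟶  SOIS  (L1)  txn=∅  M[L1]=40
step 8: P3: load  L4  ⟶  IIIE  (L4)  txn=BusRd  M[L4]=70
step 9: P0: load  L1  ⟶  SOIS  (L1)  txn=∅  M[L1]=40
step 10: P3: store L5 := 69  ⟶  IIIM  (L5)  txn=BusRdX  M[L5]=70
step 11: P1: load  L1  ⟶  SOIS  (L1)  txn=∅  M[L1]=40
step 12: P1: load  L5  ⟶  ISIO  (L5)  txn=BusRd  M[L5]=70
step 13: P1: store L1 := 48  ⟶  IMII  (L1)  txn=BusUpgr  M[L1]=40
step 14: P2: store L1 := 96  ⟶  IIMI  (L1)  txn=BusRdX+Flush  M[L1]=48
step 15: P0: store L2 := 88  ⟶  MIII  (L2)  txn=BusRdX  M[L2]=90
step 16: P2: load  L1  ⟶  IIMI  (L1)  txn=∅  M[L1]=48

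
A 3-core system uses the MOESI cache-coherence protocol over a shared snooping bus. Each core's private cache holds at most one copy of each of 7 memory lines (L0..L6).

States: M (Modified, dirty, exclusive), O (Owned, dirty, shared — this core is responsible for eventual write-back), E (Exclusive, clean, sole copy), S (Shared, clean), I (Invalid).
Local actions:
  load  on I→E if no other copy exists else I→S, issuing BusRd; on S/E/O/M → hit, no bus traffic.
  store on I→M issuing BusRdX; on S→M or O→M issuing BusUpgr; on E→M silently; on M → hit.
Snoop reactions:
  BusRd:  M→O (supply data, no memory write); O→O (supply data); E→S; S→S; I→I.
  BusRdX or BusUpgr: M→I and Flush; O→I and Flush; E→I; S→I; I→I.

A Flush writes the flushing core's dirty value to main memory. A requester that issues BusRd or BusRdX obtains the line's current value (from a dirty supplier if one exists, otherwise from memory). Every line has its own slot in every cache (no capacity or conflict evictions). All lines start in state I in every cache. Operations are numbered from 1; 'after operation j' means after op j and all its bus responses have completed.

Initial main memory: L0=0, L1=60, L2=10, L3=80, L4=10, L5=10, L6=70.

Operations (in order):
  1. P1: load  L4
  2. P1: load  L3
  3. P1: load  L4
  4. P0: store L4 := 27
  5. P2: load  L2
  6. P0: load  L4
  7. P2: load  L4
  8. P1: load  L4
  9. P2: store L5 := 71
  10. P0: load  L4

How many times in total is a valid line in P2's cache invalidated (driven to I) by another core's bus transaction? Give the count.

invalidations = 0

step 1: P1: load  L4  ⟶  IEI  (L4)  txn=BusRd  M[L4]=10
step 2: P1: load  L3  ⟶  IEI  (L3)  txn=BusRd  M[L3]=80
step 3: P1: load  L4  ⟶  IEI  (L4)  txn=∅  M[L4]=10
step 4: P0: store L4 := 27  ⟶  MII  (L4)  txn=BusRdX  M[L4]=10
step 5: P2: load  L2  ⟶  IIE  (L2)  txn=BusRd  M[L2]=10
step 6: P0: load  L4  ⟶  MII  (L4)  txn=∅  M[L4]=10
step 7: P2: load  L4  ⟶  OIS  (L4)  txn=BusRd  M[L4]=10
step 8: P1: load  L4  ⟶  OSS  (L4)  txn=BusRd  M[L4]=10
step 9: P2: store L5 := 71  ⟶  IIM  (L5)  txn=BusRdX  M[L5]=10
step 10: P0: load  L4  ⟶  OSS  (L4)  txn=∅  M[L4]=10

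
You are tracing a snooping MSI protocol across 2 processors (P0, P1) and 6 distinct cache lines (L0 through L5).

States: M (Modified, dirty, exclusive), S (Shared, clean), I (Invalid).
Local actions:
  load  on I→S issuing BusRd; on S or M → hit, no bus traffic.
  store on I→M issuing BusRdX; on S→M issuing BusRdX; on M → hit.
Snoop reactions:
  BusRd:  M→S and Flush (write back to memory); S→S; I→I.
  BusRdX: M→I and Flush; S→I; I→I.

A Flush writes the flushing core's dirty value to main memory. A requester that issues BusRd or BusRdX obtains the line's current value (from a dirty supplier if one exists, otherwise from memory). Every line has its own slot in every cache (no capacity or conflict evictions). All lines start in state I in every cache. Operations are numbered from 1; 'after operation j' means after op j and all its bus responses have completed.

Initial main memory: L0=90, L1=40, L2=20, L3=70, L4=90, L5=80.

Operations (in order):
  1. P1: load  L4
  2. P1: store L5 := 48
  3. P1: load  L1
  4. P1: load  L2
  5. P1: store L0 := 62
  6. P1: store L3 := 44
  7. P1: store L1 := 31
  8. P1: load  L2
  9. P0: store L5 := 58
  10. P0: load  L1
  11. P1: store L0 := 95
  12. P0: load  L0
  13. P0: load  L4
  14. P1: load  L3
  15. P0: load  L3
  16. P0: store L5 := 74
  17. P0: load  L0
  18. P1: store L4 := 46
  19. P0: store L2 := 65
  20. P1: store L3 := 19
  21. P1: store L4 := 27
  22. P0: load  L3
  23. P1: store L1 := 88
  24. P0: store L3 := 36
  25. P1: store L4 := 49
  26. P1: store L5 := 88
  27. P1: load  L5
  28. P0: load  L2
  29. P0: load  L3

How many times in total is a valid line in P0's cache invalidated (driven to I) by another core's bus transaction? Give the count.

invalidations = 4

step 1: P1: load  L4  ⟶  IS  (L4)  txn=BusRd  M[L4]=90
step 2: P1: store L5 := 48  ⟶  IM  (L5)  txn=BusRdX  M[L5]=80
step 3: P1: load  L1  ⟶  IS  (L1)  txn=BusRd  M[L1]=40
step 4: P1: load  L2  ⟶  IS  (L2)  txn=BusRd  M[L2]=20
step 5: P1: store L0 := 62  ⟶  IM  (L0)  txn=BusRdX  M[L0]=90
step 6: P1: store L3 := 44  ⟶  IM  (L3)  txn=BusRdX  M[L3]=70
step 7: P1: store L1 := 31  ⟶  IM  (L1)  txn=BusRdX  M[L1]=40
step 8: P1: load  L2  ⟶  IS  (L2)  txn=∅  M[L2]=20
step 9: P0: store L5 := 58  ⟶  MI  (L5)  txn=BusRdX+Flush  M[L5]=48
step 10: P0: load  L1  ⟶  SS  (L1)  txn=BusRd+Flush  M[L1]=31
step 11: P1: store L0 := 95  ⟶  IM  (L0)  txn=∅  M[L0]=90
step 12: P0: load  L0  ⟶  SS  (L0)  txn=BusRd+Flush  M[L0]=95
step 13: P0: load  L4  ⟶  SS  (L4)  txn=BusRd  M[L4]=90
step 14: P1: load  L3  ⟶  IM  (L3)  txn=∅  M[L3]=70
step 15: P0: load  L3  ⟶  SS  (L3)  txn=BusRd+Flush  M[L3]=44
step 16: P0: store L5 := 74  ⟶  MI  (L5)  txn=∅  M[L5]=48
step 17: P0: load  L0  ⟶  SS  (L0)  txn=∅  M[L0]=95
step 18: P1: store L4 := 46  ⟶  IM  (L4)  txn=BusRdX  M[L4]=90
step 19: P0: store L2 := 65  ⟶  MI  (L2)  txn=BusRdX  M[L2]=20
step 20: P1: store L3 := 19  ⟶  IM  (L3)  txn=BusRdX  M[L3]=44
step 21: P1: store L4 := 27  ⟶  IM  (L4)  txn=∅  M[L4]=90
step 22: P0: load  L3  ⟶  SS  (L3)  txn=BusRd+Flush  M[L3]=19
step 23: P1: store L1 := 88  ⟶  IM  (L1)  txn=BusRdX  M[L1]=31
step 24: P0: store L3 := 36  ⟶  MI  (L3)  txn=BusRdX  M[L3]=19
step 25: P1: store L4 := 49  ⟶  IM  (L4)  txn=∅  M[L4]=90
step 26: P1: store L5 := 88  ⟶  IM  (L5)  txn=BusRdX+Flush  M[L5]=74
step 27: P1: load  L5  ⟶  IM  (L5)  txn=∅  M[L5]=74
step 28: P0: load  L2  ⟶  MI  (L2)  txn=∅  M[L2]=20
step 29: P0: load  L3  ⟶  MI  (L3)  txn=∅  M[L3]=19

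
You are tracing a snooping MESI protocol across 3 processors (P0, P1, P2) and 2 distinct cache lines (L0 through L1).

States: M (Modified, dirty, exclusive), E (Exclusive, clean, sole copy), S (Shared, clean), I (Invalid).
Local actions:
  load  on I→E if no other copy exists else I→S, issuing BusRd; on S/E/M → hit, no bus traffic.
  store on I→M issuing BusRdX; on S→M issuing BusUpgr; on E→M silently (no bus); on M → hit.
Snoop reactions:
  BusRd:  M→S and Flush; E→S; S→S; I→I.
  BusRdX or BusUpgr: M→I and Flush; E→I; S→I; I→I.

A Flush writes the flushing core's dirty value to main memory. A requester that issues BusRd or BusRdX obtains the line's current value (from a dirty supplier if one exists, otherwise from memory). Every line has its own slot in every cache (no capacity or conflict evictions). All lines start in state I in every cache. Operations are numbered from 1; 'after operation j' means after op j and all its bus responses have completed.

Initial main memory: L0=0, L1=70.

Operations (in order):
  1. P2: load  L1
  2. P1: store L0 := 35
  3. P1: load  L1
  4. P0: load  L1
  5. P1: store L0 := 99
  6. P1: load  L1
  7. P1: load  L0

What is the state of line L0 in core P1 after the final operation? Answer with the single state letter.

step 1: P2: load  L1  ⟶  IIE  (L1)  txn=BusRd  M[L1]=70
step 2: P1: store L0 := 35  ⟶  IMI  (L0)  txn=BusRdX  M[L0]=0
step 3: P1: load  L1  ⟶  ISS  (L1)  txn=BusRd  M[L1]=70
step 4: P0: load  L1  ⟶  SSS  (L1)  txn=BusRd  M[L1]=70
step 5: P1: store L0 := 99  ⟶  IMI  (L0)  txn=∅  M[L0]=0
step 6: P1: load  L1  ⟶  SSS  (L1)  txn=∅  M[L1]=70
step 7: P1: load  L0  ⟶  IMI  (L0)  txn=∅  M[L0]=0

state = M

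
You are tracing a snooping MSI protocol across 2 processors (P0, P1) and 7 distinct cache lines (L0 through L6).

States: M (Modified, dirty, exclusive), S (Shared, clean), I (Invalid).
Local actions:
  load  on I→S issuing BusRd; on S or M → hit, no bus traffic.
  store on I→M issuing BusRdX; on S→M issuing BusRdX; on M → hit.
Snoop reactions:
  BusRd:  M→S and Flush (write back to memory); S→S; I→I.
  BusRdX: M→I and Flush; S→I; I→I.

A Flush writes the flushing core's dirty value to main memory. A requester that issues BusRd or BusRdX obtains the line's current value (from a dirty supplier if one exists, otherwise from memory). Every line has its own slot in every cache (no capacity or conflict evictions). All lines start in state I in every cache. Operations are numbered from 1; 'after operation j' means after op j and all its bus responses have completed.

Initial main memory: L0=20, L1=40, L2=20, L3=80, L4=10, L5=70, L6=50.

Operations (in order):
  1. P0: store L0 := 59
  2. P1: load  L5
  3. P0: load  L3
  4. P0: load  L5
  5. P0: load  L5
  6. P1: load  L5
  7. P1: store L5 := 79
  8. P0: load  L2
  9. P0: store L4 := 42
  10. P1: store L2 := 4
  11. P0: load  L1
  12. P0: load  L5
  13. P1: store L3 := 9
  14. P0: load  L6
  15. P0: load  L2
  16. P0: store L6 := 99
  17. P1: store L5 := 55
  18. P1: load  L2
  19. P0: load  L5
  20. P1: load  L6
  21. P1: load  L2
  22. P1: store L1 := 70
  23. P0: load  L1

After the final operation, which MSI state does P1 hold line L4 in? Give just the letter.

state = I

  op1 P0: store L0 := 59 → M/I on L0; bus BusRdX; mem=20
  op2 P1: load  L5 → I/S on L5; bus BusRd; mem=70
  op3 P0: load  L3 → S/I on L3; bus BusRd; mem=80
  op4 P0: load  L5 → S/S on L5; bus BusRd; mem=70
  op5 P0: load  L5 → S/S on L5; bus (none); mem=70
  op6 P1: load  L5 → S/S on L5; bus (none); mem=70
  op7 P1: store L5 := 79 → I/M on L5; bus BusRdX; mem=70
  op8 P0: load  L2 → S/I on L2; bus BusRd; mem=20
  op9 P0: store L4 := 42 → M/I on L4; bus BusRdX; mem=10
  op10 P1: store L2 := 4 → I/M on L2; bus BusRdX; mem=20
  op11 P0: load  L1 → S/I on L1; bus BusRd; mem=40
  op12 P0: load  L5 → S/S on L5; bus BusRd Flush; mem=79
  op13 P1: store L3 := 9 → I/M on L3; bus BusRdX; mem=80
  op14 P0: load  L6 → S/I on L6; bus BusRd; mem=50
  op15 P0: load  L2 → S/S on L2; bus BusRd Flush; mem=4
  op16 P0: store L6 := 99 → M/I on L6; bus BusRdX; mem=50
  op17 P1: store L5 := 55 → I/M on L5; bus BusRdX; mem=79
  op18 P1: load  L2 → S/S on L2; bus (none); mem=4
  op19 P0: load  L5 → S/S on L5; bus BusRd Flush; mem=55
  op20 P1: load  L6 → S/S on L6; bus BusRd Flush; mem=99
  op21 P1: load  L2 → S/S on L2; bus (none); mem=4
  op22 P1: store L1 := 70 → I/M on L1; bus BusRdX; mem=40
  op23 P0: load  L1 → S/S on L1; bus BusRd Flush; mem=70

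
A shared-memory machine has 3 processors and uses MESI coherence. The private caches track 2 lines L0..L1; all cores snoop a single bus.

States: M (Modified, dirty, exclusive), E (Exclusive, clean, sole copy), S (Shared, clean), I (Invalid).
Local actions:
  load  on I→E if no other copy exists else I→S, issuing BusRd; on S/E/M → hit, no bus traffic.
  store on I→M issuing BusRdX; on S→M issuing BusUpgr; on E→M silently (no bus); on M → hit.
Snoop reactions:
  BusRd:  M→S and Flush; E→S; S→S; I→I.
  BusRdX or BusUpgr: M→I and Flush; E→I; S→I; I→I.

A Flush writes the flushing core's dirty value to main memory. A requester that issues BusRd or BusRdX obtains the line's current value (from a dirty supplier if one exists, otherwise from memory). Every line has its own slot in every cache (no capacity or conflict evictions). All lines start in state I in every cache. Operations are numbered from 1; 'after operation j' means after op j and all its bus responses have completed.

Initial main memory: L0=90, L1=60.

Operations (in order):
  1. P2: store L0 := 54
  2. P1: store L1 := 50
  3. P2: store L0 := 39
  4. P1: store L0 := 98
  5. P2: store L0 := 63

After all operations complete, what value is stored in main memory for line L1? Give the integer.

memory[L1] = 60

1. P2: store L0 := 54  bus=[BusRdX]  L0: P0=I P1=I P2=M  mem[L0]=90
2. P1: store L1 := 50  bus=[BusRdX]  L1: P0=I P1=M P2=I  mem[L1]=60
3. P2: store L0 := 39  bus=[-]  L0: P0=I P1=I P2=M  mem[L0]=90
4. P1: store L0 := 98  bus=[BusRdX,Flush]  L0: P0=I P1=M P2=I  mem[L0]=39
5. P2: store L0 := 63  bus=[BusRdX,Flush]  L0: P0=I P1=I P2=M  mem[L0]=98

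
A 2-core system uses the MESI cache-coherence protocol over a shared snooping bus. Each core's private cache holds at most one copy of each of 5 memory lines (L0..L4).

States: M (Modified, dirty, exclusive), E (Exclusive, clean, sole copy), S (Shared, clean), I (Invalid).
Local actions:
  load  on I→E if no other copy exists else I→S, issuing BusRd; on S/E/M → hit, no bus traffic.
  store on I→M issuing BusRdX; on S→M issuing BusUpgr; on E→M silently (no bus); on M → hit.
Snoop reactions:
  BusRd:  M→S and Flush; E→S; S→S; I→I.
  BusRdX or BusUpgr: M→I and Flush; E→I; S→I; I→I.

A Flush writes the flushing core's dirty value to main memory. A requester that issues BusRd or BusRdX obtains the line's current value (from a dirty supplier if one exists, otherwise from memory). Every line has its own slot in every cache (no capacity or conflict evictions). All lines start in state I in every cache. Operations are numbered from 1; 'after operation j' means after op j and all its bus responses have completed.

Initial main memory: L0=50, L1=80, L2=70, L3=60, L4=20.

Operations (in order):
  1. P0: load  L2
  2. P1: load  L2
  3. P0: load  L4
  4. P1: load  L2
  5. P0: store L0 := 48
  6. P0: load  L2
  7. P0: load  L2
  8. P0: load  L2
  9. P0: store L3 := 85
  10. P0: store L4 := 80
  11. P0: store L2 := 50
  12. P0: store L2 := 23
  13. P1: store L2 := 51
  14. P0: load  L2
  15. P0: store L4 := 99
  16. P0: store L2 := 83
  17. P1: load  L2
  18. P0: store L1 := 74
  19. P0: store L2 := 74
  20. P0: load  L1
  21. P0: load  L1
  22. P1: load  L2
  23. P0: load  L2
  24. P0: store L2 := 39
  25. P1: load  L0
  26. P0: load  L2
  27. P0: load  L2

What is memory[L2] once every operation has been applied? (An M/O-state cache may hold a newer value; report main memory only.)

[1] P0: load  L2 | P0:E(70), P1:I | bus: BusRd
[2] P1: load  L2 | P0:S(70), P1:S(70) | bus: BusRd
[3] P0: load  L4 | P0:E(20), P1:I | bus: BusRd
[4] P1: load  L2 | P0:S(70), P1:S(70) | bus: none
[5] P0: store L0 := 48 | P0:M(48), P1:I | bus: BusRdX
[6] P0: load  L2 | P0:S(70), P1:S(70) | bus: none
[7] P0: load  L2 | P0:S(70), P1:S(70) | bus: none
[8] P0: load  L2 | P0:S(70), P1:S(70) | bus: none
[9] P0: store L3 := 85 | P0:M(85), P1:I | bus: BusRdX
[10] P0: store L4 := 80 | P0:M(80), P1:I | bus: none
[11] P0: store L2 := 50 | P0:M(50), P1:I | bus: BusUpgr
[12] P0: store L2 := 23 | P0:M(23), P1:I | bus: none
[13] P1: store L2 := 51 | P0:I, P1:M(51) | bus: BusRdX,Flush
[14] P0: load  L2 | P0:S(51), P1:S(51) | bus: BusRd,Flush
[15] P0: store L4 := 99 | P0:M(99), P1:I | bus: none
[16] P0: store L2 := 83 | P0:M(83), P1:I | bus: BusUpgr
[17] P1: load  L2 | P0:S(83), P1:S(83) | bus: BusRd,Flush
[18] P0: store L1 := 74 | P0:M(74), P1:I | bus: BusRdX
[19] P0: store L2 := 74 | P0:M(74), P1:I | bus: BusUpgr
[20] P0: load  L1 | P0:M(74), P1:I | bus: none
[21] P0: load  L1 | P0:M(74), P1:I | bus: none
[22] P1: load  L2 | P0:S(74), P1:S(74) | bus: BusRd,Flush
[23] P0: load  L2 | P0:S(74), P1:S(74) | bus: none
[24] P0: store L2 := 39 | P0:M(39), P1:I | bus: BusUpgr
[25] P1: load  L0 | P0:S(48), P1:S(48) | bus: BusRd,Flush
[26] P0: load  L2 | P0:M(39), P1:I | bus: none
[27] P0: load  L2 | P0:M(39), P1:I | bus: none

memory[L2] = 74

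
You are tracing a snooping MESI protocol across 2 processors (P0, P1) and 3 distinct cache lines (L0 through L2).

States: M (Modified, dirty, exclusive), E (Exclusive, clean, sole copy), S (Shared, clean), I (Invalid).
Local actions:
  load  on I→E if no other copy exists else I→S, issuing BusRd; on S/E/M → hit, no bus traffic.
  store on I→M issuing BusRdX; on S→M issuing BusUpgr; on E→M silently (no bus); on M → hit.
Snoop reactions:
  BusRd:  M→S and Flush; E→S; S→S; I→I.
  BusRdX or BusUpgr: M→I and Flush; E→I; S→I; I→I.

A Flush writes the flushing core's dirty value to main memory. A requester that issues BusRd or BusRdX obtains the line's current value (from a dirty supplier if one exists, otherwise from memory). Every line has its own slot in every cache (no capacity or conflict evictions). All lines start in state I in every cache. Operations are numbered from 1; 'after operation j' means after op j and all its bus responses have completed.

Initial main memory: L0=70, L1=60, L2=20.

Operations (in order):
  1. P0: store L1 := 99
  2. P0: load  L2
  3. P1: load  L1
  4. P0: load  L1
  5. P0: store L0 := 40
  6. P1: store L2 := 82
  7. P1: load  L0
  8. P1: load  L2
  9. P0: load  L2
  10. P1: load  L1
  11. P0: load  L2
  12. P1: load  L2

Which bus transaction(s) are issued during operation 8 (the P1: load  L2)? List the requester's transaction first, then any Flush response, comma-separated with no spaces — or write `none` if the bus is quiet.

bus = none

step 1: P0: store L1 := 99  ⟶  MI  (L1)  txn=BusRdX  M[L1]=60
step 2: P0: load  L2  ⟶  EI  (L2)  txn=BusRd  M[L2]=20
step 3: P1: load  L1  ⟶  SS  (L1)  txn=BusRd+Flush  M[L1]=99
step 4: P0: load  L1  ⟶  SS  (L1)  txn=∅  M[L1]=99
step 5: P0: store L0 := 40  ⟶  MI  (L0)  txn=BusRdX  M[L0]=70
step 6: P1: store L2 := 82  ⟶  IM  (L2)  txn=BusRdX  M[L2]=20
step 7: P1: load  L0  ⟶  SS  (L0)  txn=BusRd+Flush  M[L0]=40
step 8: P1: load  L2  ⟶  IM  (L2)  txn=∅  M[L2]=20
step 9: P0: load  L2  ⟶  SS  (L2)  txn=BusRd+Flush  M[L2]=82
step 10: P1: load  L1  ⟶  SS  (L1)  txn=∅  M[L1]=99
step 11: P0: load  L2  ⟶  SS  (L2)  txn=∅  M[L2]=82
step 12: P1: load  L2  ⟶  SS  (L2)  txn=∅  M[L2]=82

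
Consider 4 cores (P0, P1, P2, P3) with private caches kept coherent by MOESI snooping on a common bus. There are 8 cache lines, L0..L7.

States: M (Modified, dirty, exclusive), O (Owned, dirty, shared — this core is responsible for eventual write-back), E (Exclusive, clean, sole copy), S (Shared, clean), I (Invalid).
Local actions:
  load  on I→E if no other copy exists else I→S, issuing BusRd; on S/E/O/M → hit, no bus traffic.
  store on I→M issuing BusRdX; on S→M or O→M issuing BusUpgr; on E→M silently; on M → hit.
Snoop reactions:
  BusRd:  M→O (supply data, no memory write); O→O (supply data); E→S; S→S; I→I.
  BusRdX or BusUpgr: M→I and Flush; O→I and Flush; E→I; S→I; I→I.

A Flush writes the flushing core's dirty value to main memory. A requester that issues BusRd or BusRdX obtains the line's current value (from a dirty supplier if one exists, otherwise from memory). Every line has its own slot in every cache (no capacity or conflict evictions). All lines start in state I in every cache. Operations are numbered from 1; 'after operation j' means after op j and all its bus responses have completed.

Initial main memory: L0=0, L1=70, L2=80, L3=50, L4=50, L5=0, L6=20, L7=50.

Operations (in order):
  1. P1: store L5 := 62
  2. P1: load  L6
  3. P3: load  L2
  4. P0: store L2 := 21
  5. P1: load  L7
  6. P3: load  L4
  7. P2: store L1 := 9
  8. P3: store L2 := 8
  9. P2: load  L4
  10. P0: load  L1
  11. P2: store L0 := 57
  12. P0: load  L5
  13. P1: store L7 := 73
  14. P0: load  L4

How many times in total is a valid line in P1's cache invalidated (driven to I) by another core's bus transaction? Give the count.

invalidations = 0

[1] P1: store L5 := 62 | P0:I, P1:M(62), P2:I, P3:I | bus: BusRdX
[2] P1: load  L6 | P0:I, P1:E(20), P2:I, P3:I | bus: BusRd
[3] P3: load  L2 | P0:I, P1:I, P2:I, P3:E(80) | bus: BusRd
[4] P0: store L2 := 21 | P0:M(21), P1:I, P2:I, P3:I | bus: BusRdX
[5] P1: load  L7 | P0:I, P1:E(50), P2:I, P3:I | bus: BusRd
[6] P3: load  L4 | P0:I, P1:I, P2:I, P3:E(50) | bus: BusRd
[7] P2: store L1 := 9 | P0:I, P1:I, P2:M(9), P3:I | bus: BusRdX
[8] P3: store L2 := 8 | P0:I, P1:I, P2:I, P3:M(8) | bus: BusRdX,Flush
[9] P2: load  L4 | P0:I, P1:I, P2:S(50), P3:S(50) | bus: BusRd
[10] P0: load  L1 | P0:S(9), P1:I, P2:O(9), P3:I | bus: BusRd
[11] P2: store L0 := 57 | P0:I, P1:I, P2:M(57), P3:I | bus: BusRdX
[12] P0: load  L5 | P0:S(62), P1:O(62), P2:I, P3:I | bus: BusRd
[13] P1: store L7 := 73 | P0:I, P1:M(73), P2:I, P3:I | bus: none
[14] P0: load  L4 | P0:S(50), P1:I, P2:S(50), P3:S(50) | bus: BusRd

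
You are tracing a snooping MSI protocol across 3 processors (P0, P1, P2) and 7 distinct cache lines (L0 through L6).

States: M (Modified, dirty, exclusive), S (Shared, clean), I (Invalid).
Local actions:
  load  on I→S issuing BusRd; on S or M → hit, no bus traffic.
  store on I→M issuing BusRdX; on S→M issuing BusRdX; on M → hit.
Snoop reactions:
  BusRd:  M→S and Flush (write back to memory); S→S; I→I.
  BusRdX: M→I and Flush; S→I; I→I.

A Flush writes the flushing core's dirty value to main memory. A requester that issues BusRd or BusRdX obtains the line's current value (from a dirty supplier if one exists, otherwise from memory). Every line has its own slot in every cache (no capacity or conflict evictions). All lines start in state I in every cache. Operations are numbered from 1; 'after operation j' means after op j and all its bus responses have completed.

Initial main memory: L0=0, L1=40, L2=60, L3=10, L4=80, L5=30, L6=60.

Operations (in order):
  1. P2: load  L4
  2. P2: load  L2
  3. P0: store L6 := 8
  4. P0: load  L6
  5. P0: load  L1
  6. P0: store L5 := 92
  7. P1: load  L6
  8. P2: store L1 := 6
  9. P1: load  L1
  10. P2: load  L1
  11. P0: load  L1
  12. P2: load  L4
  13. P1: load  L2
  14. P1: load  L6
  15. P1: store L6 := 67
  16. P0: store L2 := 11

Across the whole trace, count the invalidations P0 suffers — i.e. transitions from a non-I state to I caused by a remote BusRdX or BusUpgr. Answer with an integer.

  op1 P2: load  L4 → I/I/S on L4; bus BusRd; mem=80
  op2 P2: load  L2 → I/I/S on L2; bus BusRd; mem=60
  op3 P0: store L6 := 8 → M/I/I on L6; bus BusRdX; mem=60
  op4 P0: load  L6 → M/I/I on L6; bus (none); mem=60
  op5 P0: load  L1 → S/I/I on L1; bus BusRd; mem=40
  op6 P0: store L5 := 92 → M/I/I on L5; bus BusRdX; mem=30
  op7 P1: load  L6 → S/S/I on L6; bus BusRd Flush; mem=8
  op8 P2: store L1 := 6 → I/I/M on L1; bus BusRdX; mem=40
  op9 P1: load  L1 → I/S/S on L1; bus BusRd Flush; mem=6
  op10 P2: load  L1 → I/S/S on L1; bus (none); mem=6
  op11 P0: load  L1 → S/S/S on L1; bus BusRd; mem=6
  op12 P2: load  L4 → I/I/S on L4; bus (none); mem=80
  op13 P1: load  L2 → I/S/S on L2; bus BusRd; mem=60
  op14 P1: load  L6 → S/S/I on L6; bus (none); mem=8
  op15 P1: store L6 := 67 → I/M/I on L6; bus BusRdX; mem=8
  op16 P0: store L2 := 11 → M/I/I on L2; bus BusRdX; mem=60

invalidations = 2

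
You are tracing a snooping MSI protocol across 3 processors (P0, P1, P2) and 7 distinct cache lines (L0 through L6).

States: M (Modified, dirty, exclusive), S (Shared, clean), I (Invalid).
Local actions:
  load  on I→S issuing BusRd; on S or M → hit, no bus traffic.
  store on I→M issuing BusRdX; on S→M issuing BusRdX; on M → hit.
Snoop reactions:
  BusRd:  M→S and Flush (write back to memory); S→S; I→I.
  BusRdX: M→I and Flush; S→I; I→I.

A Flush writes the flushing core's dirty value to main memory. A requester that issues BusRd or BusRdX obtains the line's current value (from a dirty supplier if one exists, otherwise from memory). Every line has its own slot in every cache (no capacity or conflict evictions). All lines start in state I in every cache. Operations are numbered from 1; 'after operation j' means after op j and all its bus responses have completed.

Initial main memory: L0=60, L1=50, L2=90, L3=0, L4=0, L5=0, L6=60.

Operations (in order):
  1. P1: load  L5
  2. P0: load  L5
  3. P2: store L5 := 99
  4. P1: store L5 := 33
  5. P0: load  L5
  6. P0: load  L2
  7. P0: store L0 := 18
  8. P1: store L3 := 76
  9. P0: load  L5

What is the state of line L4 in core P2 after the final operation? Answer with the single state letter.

state = I

  op1 P1: load  L5 → I/S/I on L5; bus BusRd; mem=0
  op2 P0: load  L5 → S/S/I on L5; bus BusRd; mem=0
  op3 P2: store L5 := 99 → I/I/M on L5; bus BusRdX; mem=0
  op4 P1: store L5 := 33 → I/M/I on L5; bus BusRdX Flush; mem=99
  op5 P0: load  L5 → S/S/I on L5; bus BusRd Flush; mem=33
  op6 P0: load  L2 → S/I/I on L2; bus BusRd; mem=90
  op7 P0: store L0 := 18 → M/I/I on L0; bus BusRdX; mem=60
  op8 P1: store L3 := 76 → I/M/I on L3; bus BusRdX; mem=0
  op9 P0: load  L5 → S/S/I on L5; bus (none); mem=33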